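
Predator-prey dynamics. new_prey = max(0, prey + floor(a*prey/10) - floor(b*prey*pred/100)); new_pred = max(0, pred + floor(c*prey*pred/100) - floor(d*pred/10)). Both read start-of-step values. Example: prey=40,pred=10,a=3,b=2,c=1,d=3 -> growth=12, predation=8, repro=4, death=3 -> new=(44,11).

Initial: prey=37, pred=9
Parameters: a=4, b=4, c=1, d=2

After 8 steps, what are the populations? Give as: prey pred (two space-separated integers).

Answer: 8 14

Derivation:
Step 1: prey: 37+14-13=38; pred: 9+3-1=11
Step 2: prey: 38+15-16=37; pred: 11+4-2=13
Step 3: prey: 37+14-19=32; pred: 13+4-2=15
Step 4: prey: 32+12-19=25; pred: 15+4-3=16
Step 5: prey: 25+10-16=19; pred: 16+4-3=17
Step 6: prey: 19+7-12=14; pred: 17+3-3=17
Step 7: prey: 14+5-9=10; pred: 17+2-3=16
Step 8: prey: 10+4-6=8; pred: 16+1-3=14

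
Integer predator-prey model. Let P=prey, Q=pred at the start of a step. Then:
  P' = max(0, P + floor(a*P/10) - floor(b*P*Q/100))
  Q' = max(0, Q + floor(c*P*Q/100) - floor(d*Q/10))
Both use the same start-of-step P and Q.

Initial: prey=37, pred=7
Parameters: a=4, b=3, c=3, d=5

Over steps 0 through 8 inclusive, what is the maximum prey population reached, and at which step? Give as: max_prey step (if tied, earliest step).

Step 1: prey: 37+14-7=44; pred: 7+7-3=11
Step 2: prey: 44+17-14=47; pred: 11+14-5=20
Step 3: prey: 47+18-28=37; pred: 20+28-10=38
Step 4: prey: 37+14-42=9; pred: 38+42-19=61
Step 5: prey: 9+3-16=0; pred: 61+16-30=47
Step 6: prey: 0+0-0=0; pred: 47+0-23=24
Step 7: prey: 0+0-0=0; pred: 24+0-12=12
Step 8: prey: 0+0-0=0; pred: 12+0-6=6
Max prey = 47 at step 2

Answer: 47 2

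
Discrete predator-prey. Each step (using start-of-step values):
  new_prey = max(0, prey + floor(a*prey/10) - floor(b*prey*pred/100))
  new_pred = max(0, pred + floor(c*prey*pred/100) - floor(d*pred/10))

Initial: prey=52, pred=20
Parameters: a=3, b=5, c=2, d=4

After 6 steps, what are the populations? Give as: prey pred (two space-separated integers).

Step 1: prey: 52+15-52=15; pred: 20+20-8=32
Step 2: prey: 15+4-24=0; pred: 32+9-12=29
Step 3: prey: 0+0-0=0; pred: 29+0-11=18
Step 4: prey: 0+0-0=0; pred: 18+0-7=11
Step 5: prey: 0+0-0=0; pred: 11+0-4=7
Step 6: prey: 0+0-0=0; pred: 7+0-2=5

Answer: 0 5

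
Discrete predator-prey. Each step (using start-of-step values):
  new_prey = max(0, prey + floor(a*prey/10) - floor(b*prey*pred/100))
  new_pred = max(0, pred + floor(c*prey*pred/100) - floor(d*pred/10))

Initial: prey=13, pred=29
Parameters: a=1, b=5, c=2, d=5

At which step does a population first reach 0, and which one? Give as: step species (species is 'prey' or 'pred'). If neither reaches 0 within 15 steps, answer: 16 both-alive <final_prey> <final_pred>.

Answer: 1 prey

Derivation:
Step 1: prey: 13+1-18=0; pred: 29+7-14=22
First extinction: prey at step 1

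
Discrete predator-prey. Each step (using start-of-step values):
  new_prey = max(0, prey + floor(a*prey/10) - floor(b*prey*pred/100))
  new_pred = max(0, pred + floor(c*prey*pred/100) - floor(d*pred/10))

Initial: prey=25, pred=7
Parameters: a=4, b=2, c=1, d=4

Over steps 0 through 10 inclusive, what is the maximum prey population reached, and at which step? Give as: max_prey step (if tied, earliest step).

Answer: 153 8

Derivation:
Step 1: prey: 25+10-3=32; pred: 7+1-2=6
Step 2: prey: 32+12-3=41; pred: 6+1-2=5
Step 3: prey: 41+16-4=53; pred: 5+2-2=5
Step 4: prey: 53+21-5=69; pred: 5+2-2=5
Step 5: prey: 69+27-6=90; pred: 5+3-2=6
Step 6: prey: 90+36-10=116; pred: 6+5-2=9
Step 7: prey: 116+46-20=142; pred: 9+10-3=16
Step 8: prey: 142+56-45=153; pred: 16+22-6=32
Step 9: prey: 153+61-97=117; pred: 32+48-12=68
Step 10: prey: 117+46-159=4; pred: 68+79-27=120
Max prey = 153 at step 8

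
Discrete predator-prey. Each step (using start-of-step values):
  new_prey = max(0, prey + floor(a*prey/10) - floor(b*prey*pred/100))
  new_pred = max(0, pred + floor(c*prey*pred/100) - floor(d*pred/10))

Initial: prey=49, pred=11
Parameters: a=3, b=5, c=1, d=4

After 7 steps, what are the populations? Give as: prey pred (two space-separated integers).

Step 1: prey: 49+14-26=37; pred: 11+5-4=12
Step 2: prey: 37+11-22=26; pred: 12+4-4=12
Step 3: prey: 26+7-15=18; pred: 12+3-4=11
Step 4: prey: 18+5-9=14; pred: 11+1-4=8
Step 5: prey: 14+4-5=13; pred: 8+1-3=6
Step 6: prey: 13+3-3=13; pred: 6+0-2=4
Step 7: prey: 13+3-2=14; pred: 4+0-1=3

Answer: 14 3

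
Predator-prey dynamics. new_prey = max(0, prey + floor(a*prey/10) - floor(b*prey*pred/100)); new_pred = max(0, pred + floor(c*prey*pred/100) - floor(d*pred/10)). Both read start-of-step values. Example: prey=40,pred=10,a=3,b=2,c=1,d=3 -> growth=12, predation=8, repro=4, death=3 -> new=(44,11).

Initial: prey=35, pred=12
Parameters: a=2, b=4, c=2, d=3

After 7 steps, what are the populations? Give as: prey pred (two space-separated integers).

Step 1: prey: 35+7-16=26; pred: 12+8-3=17
Step 2: prey: 26+5-17=14; pred: 17+8-5=20
Step 3: prey: 14+2-11=5; pred: 20+5-6=19
Step 4: prey: 5+1-3=3; pred: 19+1-5=15
Step 5: prey: 3+0-1=2; pred: 15+0-4=11
Step 6: prey: 2+0-0=2; pred: 11+0-3=8
Step 7: prey: 2+0-0=2; pred: 8+0-2=6

Answer: 2 6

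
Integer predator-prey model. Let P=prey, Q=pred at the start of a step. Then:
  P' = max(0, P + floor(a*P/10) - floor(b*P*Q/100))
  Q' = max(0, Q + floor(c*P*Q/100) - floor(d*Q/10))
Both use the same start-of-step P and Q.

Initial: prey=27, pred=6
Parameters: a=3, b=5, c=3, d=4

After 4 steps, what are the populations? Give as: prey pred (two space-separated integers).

Step 1: prey: 27+8-8=27; pred: 6+4-2=8
Step 2: prey: 27+8-10=25; pred: 8+6-3=11
Step 3: prey: 25+7-13=19; pred: 11+8-4=15
Step 4: prey: 19+5-14=10; pred: 15+8-6=17

Answer: 10 17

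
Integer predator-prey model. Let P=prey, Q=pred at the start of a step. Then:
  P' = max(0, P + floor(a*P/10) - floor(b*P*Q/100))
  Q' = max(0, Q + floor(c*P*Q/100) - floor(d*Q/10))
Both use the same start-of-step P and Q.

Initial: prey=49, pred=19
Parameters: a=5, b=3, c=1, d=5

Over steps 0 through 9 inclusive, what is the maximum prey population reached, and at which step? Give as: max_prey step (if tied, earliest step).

Answer: 83 9

Derivation:
Step 1: prey: 49+24-27=46; pred: 19+9-9=19
Step 2: prey: 46+23-26=43; pred: 19+8-9=18
Step 3: prey: 43+21-23=41; pred: 18+7-9=16
Step 4: prey: 41+20-19=42; pred: 16+6-8=14
Step 5: prey: 42+21-17=46; pred: 14+5-7=12
Step 6: prey: 46+23-16=53; pred: 12+5-6=11
Step 7: prey: 53+26-17=62; pred: 11+5-5=11
Step 8: prey: 62+31-20=73; pred: 11+6-5=12
Step 9: prey: 73+36-26=83; pred: 12+8-6=14
Max prey = 83 at step 9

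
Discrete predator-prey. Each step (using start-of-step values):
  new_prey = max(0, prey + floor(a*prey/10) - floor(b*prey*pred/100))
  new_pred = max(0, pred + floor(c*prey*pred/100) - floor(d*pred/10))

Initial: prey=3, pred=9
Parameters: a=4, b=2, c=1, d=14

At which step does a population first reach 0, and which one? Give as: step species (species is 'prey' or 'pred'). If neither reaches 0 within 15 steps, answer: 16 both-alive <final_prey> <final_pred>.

Step 1: prey: 3+1-0=4; pred: 9+0-12=0
First extinction: pred at step 1

Answer: 1 pred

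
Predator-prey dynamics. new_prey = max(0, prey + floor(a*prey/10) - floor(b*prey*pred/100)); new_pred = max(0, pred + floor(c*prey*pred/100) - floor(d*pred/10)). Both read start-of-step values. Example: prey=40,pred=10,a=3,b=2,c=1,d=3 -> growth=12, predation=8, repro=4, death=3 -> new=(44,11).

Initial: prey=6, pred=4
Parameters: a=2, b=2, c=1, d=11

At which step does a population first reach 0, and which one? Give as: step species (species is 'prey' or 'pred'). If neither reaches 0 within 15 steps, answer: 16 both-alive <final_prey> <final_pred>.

Step 1: prey: 6+1-0=7; pred: 4+0-4=0
First extinction: pred at step 1

Answer: 1 pred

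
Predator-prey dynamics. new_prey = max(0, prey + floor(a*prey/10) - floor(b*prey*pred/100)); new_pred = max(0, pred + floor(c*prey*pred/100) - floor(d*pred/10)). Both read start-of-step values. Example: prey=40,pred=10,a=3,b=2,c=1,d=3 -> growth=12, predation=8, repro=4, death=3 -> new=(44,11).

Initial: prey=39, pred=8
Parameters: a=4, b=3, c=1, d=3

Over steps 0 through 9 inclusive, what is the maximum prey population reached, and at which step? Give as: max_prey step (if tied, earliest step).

Answer: 56 4

Derivation:
Step 1: prey: 39+15-9=45; pred: 8+3-2=9
Step 2: prey: 45+18-12=51; pred: 9+4-2=11
Step 3: prey: 51+20-16=55; pred: 11+5-3=13
Step 4: prey: 55+22-21=56; pred: 13+7-3=17
Step 5: prey: 56+22-28=50; pred: 17+9-5=21
Step 6: prey: 50+20-31=39; pred: 21+10-6=25
Step 7: prey: 39+15-29=25; pred: 25+9-7=27
Step 8: prey: 25+10-20=15; pred: 27+6-8=25
Step 9: prey: 15+6-11=10; pred: 25+3-7=21
Max prey = 56 at step 4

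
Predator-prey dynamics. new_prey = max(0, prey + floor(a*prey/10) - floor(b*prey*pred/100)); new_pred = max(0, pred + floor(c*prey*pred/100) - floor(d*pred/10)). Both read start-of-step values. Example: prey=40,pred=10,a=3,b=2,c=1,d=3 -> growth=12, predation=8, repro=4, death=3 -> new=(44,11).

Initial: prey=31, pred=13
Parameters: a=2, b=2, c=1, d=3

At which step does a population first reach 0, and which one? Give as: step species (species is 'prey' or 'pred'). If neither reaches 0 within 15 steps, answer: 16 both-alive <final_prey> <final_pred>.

Answer: 16 both-alive 31 6

Derivation:
Step 1: prey: 31+6-8=29; pred: 13+4-3=14
Step 2: prey: 29+5-8=26; pred: 14+4-4=14
Step 3: prey: 26+5-7=24; pred: 14+3-4=13
Step 4: prey: 24+4-6=22; pred: 13+3-3=13
Step 5: prey: 22+4-5=21; pred: 13+2-3=12
Step 6: prey: 21+4-5=20; pred: 12+2-3=11
Step 7: prey: 20+4-4=20; pred: 11+2-3=10
Step 8: prey: 20+4-4=20; pred: 10+2-3=9
Step 9: prey: 20+4-3=21; pred: 9+1-2=8
Step 10: prey: 21+4-3=22; pred: 8+1-2=7
Step 11: prey: 22+4-3=23; pred: 7+1-2=6
Step 12: prey: 23+4-2=25; pred: 6+1-1=6
Step 13: prey: 25+5-3=27; pred: 6+1-1=6
Step 14: prey: 27+5-3=29; pred: 6+1-1=6
Step 15: prey: 29+5-3=31; pred: 6+1-1=6
No extinction within 15 steps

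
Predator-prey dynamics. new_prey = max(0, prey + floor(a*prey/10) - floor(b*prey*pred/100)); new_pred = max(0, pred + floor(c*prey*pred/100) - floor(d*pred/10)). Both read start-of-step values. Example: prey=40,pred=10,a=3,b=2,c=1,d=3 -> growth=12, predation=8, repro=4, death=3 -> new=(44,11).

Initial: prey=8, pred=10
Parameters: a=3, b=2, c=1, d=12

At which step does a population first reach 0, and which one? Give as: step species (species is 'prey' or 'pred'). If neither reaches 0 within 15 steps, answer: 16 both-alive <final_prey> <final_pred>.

Answer: 1 pred

Derivation:
Step 1: prey: 8+2-1=9; pred: 10+0-12=0
First extinction: pred at step 1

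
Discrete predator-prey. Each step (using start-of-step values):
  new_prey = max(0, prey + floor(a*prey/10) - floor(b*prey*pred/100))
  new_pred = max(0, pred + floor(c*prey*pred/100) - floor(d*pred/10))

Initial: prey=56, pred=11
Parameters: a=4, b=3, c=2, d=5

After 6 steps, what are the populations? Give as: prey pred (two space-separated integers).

Answer: 0 12

Derivation:
Step 1: prey: 56+22-18=60; pred: 11+12-5=18
Step 2: prey: 60+24-32=52; pred: 18+21-9=30
Step 3: prey: 52+20-46=26; pred: 30+31-15=46
Step 4: prey: 26+10-35=1; pred: 46+23-23=46
Step 5: prey: 1+0-1=0; pred: 46+0-23=23
Step 6: prey: 0+0-0=0; pred: 23+0-11=12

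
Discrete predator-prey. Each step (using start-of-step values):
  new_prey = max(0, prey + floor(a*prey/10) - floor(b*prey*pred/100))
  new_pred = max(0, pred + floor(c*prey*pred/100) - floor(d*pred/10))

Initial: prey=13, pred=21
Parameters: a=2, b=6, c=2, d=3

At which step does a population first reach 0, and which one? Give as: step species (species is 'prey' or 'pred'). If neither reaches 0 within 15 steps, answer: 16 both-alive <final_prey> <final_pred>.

Answer: 1 prey

Derivation:
Step 1: prey: 13+2-16=0; pred: 21+5-6=20
First extinction: prey at step 1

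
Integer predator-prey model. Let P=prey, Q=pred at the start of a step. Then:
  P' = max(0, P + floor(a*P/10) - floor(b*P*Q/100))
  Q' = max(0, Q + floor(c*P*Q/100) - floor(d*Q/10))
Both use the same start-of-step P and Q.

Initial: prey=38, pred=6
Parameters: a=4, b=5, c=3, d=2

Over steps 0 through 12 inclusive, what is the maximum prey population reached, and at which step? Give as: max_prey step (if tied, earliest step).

Answer: 42 1

Derivation:
Step 1: prey: 38+15-11=42; pred: 6+6-1=11
Step 2: prey: 42+16-23=35; pred: 11+13-2=22
Step 3: prey: 35+14-38=11; pred: 22+23-4=41
Step 4: prey: 11+4-22=0; pred: 41+13-8=46
Step 5: prey: 0+0-0=0; pred: 46+0-9=37
Step 6: prey: 0+0-0=0; pred: 37+0-7=30
Step 7: prey: 0+0-0=0; pred: 30+0-6=24
Step 8: prey: 0+0-0=0; pred: 24+0-4=20
Step 9: prey: 0+0-0=0; pred: 20+0-4=16
Step 10: prey: 0+0-0=0; pred: 16+0-3=13
Step 11: prey: 0+0-0=0; pred: 13+0-2=11
Step 12: prey: 0+0-0=0; pred: 11+0-2=9
Max prey = 42 at step 1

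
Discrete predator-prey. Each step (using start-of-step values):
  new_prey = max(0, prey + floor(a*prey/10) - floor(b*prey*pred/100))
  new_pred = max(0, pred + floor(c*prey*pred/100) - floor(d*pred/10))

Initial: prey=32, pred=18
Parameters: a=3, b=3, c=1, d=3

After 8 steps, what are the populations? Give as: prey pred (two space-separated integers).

Step 1: prey: 32+9-17=24; pred: 18+5-5=18
Step 2: prey: 24+7-12=19; pred: 18+4-5=17
Step 3: prey: 19+5-9=15; pred: 17+3-5=15
Step 4: prey: 15+4-6=13; pred: 15+2-4=13
Step 5: prey: 13+3-5=11; pred: 13+1-3=11
Step 6: prey: 11+3-3=11; pred: 11+1-3=9
Step 7: prey: 11+3-2=12; pred: 9+0-2=7
Step 8: prey: 12+3-2=13; pred: 7+0-2=5

Answer: 13 5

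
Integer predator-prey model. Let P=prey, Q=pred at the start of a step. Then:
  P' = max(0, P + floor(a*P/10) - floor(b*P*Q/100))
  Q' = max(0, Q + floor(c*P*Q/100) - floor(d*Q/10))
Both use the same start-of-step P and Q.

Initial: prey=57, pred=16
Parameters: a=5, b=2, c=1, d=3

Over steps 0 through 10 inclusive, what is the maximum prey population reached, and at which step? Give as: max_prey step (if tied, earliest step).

Step 1: prey: 57+28-18=67; pred: 16+9-4=21
Step 2: prey: 67+33-28=72; pred: 21+14-6=29
Step 3: prey: 72+36-41=67; pred: 29+20-8=41
Step 4: prey: 67+33-54=46; pred: 41+27-12=56
Step 5: prey: 46+23-51=18; pred: 56+25-16=65
Step 6: prey: 18+9-23=4; pred: 65+11-19=57
Step 7: prey: 4+2-4=2; pred: 57+2-17=42
Step 8: prey: 2+1-1=2; pred: 42+0-12=30
Step 9: prey: 2+1-1=2; pred: 30+0-9=21
Step 10: prey: 2+1-0=3; pred: 21+0-6=15
Max prey = 72 at step 2

Answer: 72 2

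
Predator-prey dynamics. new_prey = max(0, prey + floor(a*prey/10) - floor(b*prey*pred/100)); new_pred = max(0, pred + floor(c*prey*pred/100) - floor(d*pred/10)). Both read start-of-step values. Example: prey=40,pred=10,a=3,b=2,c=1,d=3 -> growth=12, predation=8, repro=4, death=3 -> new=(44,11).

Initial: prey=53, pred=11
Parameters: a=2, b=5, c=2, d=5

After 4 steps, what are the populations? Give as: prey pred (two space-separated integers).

Step 1: prey: 53+10-29=34; pred: 11+11-5=17
Step 2: prey: 34+6-28=12; pred: 17+11-8=20
Step 3: prey: 12+2-12=2; pred: 20+4-10=14
Step 4: prey: 2+0-1=1; pred: 14+0-7=7

Answer: 1 7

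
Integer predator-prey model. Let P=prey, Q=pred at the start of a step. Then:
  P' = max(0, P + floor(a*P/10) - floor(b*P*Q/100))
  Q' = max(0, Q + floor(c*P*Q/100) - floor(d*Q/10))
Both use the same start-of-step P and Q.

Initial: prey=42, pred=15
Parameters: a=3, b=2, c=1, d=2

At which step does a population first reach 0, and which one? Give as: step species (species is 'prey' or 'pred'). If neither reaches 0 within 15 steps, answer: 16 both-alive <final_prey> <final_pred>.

Step 1: prey: 42+12-12=42; pred: 15+6-3=18
Step 2: prey: 42+12-15=39; pred: 18+7-3=22
Step 3: prey: 39+11-17=33; pred: 22+8-4=26
Step 4: prey: 33+9-17=25; pred: 26+8-5=29
Step 5: prey: 25+7-14=18; pred: 29+7-5=31
Step 6: prey: 18+5-11=12; pred: 31+5-6=30
Step 7: prey: 12+3-7=8; pred: 30+3-6=27
Step 8: prey: 8+2-4=6; pred: 27+2-5=24
Step 9: prey: 6+1-2=5; pred: 24+1-4=21
Step 10: prey: 5+1-2=4; pred: 21+1-4=18
Step 11: prey: 4+1-1=4; pred: 18+0-3=15
Step 12: prey: 4+1-1=4; pred: 15+0-3=12
Step 13: prey: 4+1-0=5; pred: 12+0-2=10
Step 14: prey: 5+1-1=5; pred: 10+0-2=8
Step 15: prey: 5+1-0=6; pred: 8+0-1=7
No extinction within 15 steps

Answer: 16 both-alive 6 7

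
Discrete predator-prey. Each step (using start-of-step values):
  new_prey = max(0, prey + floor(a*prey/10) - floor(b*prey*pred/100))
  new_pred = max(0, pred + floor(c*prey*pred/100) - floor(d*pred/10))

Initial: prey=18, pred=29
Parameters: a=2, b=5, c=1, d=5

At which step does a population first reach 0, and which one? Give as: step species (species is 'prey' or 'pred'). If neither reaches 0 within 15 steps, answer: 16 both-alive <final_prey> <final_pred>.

Answer: 1 prey

Derivation:
Step 1: prey: 18+3-26=0; pred: 29+5-14=20
First extinction: prey at step 1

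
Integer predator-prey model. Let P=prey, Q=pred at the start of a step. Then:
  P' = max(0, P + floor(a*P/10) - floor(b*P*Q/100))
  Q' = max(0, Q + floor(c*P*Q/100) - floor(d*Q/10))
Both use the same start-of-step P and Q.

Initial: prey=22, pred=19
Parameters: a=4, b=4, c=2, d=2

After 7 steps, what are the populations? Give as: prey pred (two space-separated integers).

Answer: 1 11

Derivation:
Step 1: prey: 22+8-16=14; pred: 19+8-3=24
Step 2: prey: 14+5-13=6; pred: 24+6-4=26
Step 3: prey: 6+2-6=2; pred: 26+3-5=24
Step 4: prey: 2+0-1=1; pred: 24+0-4=20
Step 5: prey: 1+0-0=1; pred: 20+0-4=16
Step 6: prey: 1+0-0=1; pred: 16+0-3=13
Step 7: prey: 1+0-0=1; pred: 13+0-2=11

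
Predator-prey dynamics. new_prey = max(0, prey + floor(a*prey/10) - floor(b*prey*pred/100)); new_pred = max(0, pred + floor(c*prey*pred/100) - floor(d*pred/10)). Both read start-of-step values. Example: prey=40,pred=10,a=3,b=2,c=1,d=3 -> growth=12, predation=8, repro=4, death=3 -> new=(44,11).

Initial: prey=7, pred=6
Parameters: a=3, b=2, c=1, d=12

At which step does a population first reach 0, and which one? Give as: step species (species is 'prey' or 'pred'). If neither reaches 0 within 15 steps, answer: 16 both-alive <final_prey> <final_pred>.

Step 1: prey: 7+2-0=9; pred: 6+0-7=0
First extinction: pred at step 1

Answer: 1 pred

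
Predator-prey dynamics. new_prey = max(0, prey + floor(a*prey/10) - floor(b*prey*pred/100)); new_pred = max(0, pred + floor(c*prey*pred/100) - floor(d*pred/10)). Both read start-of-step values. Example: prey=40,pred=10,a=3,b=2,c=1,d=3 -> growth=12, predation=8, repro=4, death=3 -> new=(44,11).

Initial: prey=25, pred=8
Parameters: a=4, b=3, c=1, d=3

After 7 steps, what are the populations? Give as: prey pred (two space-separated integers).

Answer: 56 17

Derivation:
Step 1: prey: 25+10-6=29; pred: 8+2-2=8
Step 2: prey: 29+11-6=34; pred: 8+2-2=8
Step 3: prey: 34+13-8=39; pred: 8+2-2=8
Step 4: prey: 39+15-9=45; pred: 8+3-2=9
Step 5: prey: 45+18-12=51; pred: 9+4-2=11
Step 6: prey: 51+20-16=55; pred: 11+5-3=13
Step 7: prey: 55+22-21=56; pred: 13+7-3=17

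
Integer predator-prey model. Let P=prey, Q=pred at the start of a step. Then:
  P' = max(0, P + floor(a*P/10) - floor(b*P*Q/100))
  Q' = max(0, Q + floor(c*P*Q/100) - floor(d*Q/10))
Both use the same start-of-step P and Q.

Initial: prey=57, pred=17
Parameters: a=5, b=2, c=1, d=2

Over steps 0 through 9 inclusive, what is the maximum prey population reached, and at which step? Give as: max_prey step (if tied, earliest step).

Answer: 69 2

Derivation:
Step 1: prey: 57+28-19=66; pred: 17+9-3=23
Step 2: prey: 66+33-30=69; pred: 23+15-4=34
Step 3: prey: 69+34-46=57; pred: 34+23-6=51
Step 4: prey: 57+28-58=27; pred: 51+29-10=70
Step 5: prey: 27+13-37=3; pred: 70+18-14=74
Step 6: prey: 3+1-4=0; pred: 74+2-14=62
Step 7: prey: 0+0-0=0; pred: 62+0-12=50
Step 8: prey: 0+0-0=0; pred: 50+0-10=40
Step 9: prey: 0+0-0=0; pred: 40+0-8=32
Max prey = 69 at step 2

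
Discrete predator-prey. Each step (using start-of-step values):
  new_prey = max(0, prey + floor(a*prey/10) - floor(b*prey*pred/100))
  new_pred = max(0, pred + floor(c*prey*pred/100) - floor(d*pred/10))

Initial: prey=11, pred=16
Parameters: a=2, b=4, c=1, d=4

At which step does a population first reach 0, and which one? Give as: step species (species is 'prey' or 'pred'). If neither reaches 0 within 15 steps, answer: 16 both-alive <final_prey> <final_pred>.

Step 1: prey: 11+2-7=6; pred: 16+1-6=11
Step 2: prey: 6+1-2=5; pred: 11+0-4=7
Step 3: prey: 5+1-1=5; pred: 7+0-2=5
Step 4: prey: 5+1-1=5; pred: 5+0-2=3
Step 5: prey: 5+1-0=6; pred: 3+0-1=2
Step 6: prey: 6+1-0=7; pred: 2+0-0=2
Step 7: prey: 7+1-0=8; pred: 2+0-0=2
Step 8: prey: 8+1-0=9; pred: 2+0-0=2
Step 9: prey: 9+1-0=10; pred: 2+0-0=2
Step 10: prey: 10+2-0=12; pred: 2+0-0=2
Step 11: prey: 12+2-0=14; pred: 2+0-0=2
Step 12: prey: 14+2-1=15; pred: 2+0-0=2
Step 13: prey: 15+3-1=17; pred: 2+0-0=2
Step 14: prey: 17+3-1=19; pred: 2+0-0=2
Step 15: prey: 19+3-1=21; pred: 2+0-0=2
No extinction within 15 steps

Answer: 16 both-alive 21 2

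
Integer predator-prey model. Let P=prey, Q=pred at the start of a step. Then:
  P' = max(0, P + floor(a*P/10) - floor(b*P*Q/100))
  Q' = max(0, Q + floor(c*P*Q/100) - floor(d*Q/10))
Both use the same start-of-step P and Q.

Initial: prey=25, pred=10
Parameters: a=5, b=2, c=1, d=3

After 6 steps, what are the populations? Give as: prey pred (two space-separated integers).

Answer: 110 27

Derivation:
Step 1: prey: 25+12-5=32; pred: 10+2-3=9
Step 2: prey: 32+16-5=43; pred: 9+2-2=9
Step 3: prey: 43+21-7=57; pred: 9+3-2=10
Step 4: prey: 57+28-11=74; pred: 10+5-3=12
Step 5: prey: 74+37-17=94; pred: 12+8-3=17
Step 6: prey: 94+47-31=110; pred: 17+15-5=27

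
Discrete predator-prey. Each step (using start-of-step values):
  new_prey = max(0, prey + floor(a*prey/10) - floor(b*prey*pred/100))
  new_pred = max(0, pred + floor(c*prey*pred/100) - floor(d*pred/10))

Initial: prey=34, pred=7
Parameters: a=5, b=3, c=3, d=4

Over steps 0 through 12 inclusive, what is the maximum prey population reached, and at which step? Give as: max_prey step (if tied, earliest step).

Answer: 51 2

Derivation:
Step 1: prey: 34+17-7=44; pred: 7+7-2=12
Step 2: prey: 44+22-15=51; pred: 12+15-4=23
Step 3: prey: 51+25-35=41; pred: 23+35-9=49
Step 4: prey: 41+20-60=1; pred: 49+60-19=90
Step 5: prey: 1+0-2=0; pred: 90+2-36=56
Step 6: prey: 0+0-0=0; pred: 56+0-22=34
Step 7: prey: 0+0-0=0; pred: 34+0-13=21
Step 8: prey: 0+0-0=0; pred: 21+0-8=13
Step 9: prey: 0+0-0=0; pred: 13+0-5=8
Step 10: prey: 0+0-0=0; pred: 8+0-3=5
Step 11: prey: 0+0-0=0; pred: 5+0-2=3
Step 12: prey: 0+0-0=0; pred: 3+0-1=2
Max prey = 51 at step 2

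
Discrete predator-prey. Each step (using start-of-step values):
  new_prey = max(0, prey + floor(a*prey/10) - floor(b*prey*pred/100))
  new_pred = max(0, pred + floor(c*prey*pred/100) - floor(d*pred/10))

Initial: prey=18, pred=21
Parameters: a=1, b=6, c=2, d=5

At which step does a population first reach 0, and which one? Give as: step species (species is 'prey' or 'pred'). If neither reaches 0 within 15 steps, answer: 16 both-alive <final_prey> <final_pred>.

Step 1: prey: 18+1-22=0; pred: 21+7-10=18
First extinction: prey at step 1

Answer: 1 prey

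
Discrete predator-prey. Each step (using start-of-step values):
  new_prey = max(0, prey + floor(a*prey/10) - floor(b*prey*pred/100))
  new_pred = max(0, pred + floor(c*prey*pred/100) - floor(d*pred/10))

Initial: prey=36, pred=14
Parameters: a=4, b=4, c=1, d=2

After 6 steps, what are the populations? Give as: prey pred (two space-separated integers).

Step 1: prey: 36+14-20=30; pred: 14+5-2=17
Step 2: prey: 30+12-20=22; pred: 17+5-3=19
Step 3: prey: 22+8-16=14; pred: 19+4-3=20
Step 4: prey: 14+5-11=8; pred: 20+2-4=18
Step 5: prey: 8+3-5=6; pred: 18+1-3=16
Step 6: prey: 6+2-3=5; pred: 16+0-3=13

Answer: 5 13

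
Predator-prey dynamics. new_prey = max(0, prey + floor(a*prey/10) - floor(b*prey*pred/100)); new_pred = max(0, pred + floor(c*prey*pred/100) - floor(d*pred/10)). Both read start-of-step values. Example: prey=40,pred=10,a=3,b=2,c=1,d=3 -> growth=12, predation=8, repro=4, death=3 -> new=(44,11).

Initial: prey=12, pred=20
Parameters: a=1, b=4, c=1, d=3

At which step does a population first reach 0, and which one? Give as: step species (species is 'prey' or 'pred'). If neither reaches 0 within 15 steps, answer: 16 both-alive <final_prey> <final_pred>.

Step 1: prey: 12+1-9=4; pred: 20+2-6=16
Step 2: prey: 4+0-2=2; pred: 16+0-4=12
Step 3: prey: 2+0-0=2; pred: 12+0-3=9
Step 4: prey: 2+0-0=2; pred: 9+0-2=7
Step 5: prey: 2+0-0=2; pred: 7+0-2=5
Step 6: prey: 2+0-0=2; pred: 5+0-1=4
Step 7: prey: 2+0-0=2; pred: 4+0-1=3
Step 8: prey: 2+0-0=2; pred: 3+0-0=3
Steps 9-15: state stable at prey=2, pred=3 (no change)
No extinction within 15 steps

Answer: 16 both-alive 2 3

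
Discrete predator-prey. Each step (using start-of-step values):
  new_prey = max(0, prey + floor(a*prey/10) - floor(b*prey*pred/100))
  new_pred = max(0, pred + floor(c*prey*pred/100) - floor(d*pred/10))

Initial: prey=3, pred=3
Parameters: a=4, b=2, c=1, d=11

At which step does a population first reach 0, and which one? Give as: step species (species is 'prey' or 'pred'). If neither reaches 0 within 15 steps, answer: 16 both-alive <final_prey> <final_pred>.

Step 1: prey: 3+1-0=4; pred: 3+0-3=0
First extinction: pred at step 1

Answer: 1 pred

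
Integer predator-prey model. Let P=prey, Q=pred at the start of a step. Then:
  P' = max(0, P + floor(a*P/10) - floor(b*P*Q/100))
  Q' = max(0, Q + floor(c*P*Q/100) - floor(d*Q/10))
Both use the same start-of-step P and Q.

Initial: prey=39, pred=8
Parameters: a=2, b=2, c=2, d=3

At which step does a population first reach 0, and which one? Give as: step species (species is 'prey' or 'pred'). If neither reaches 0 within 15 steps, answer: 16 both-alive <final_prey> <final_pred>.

Answer: 16 both-alive 1 3

Derivation:
Step 1: prey: 39+7-6=40; pred: 8+6-2=12
Step 2: prey: 40+8-9=39; pred: 12+9-3=18
Step 3: prey: 39+7-14=32; pred: 18+14-5=27
Step 4: prey: 32+6-17=21; pred: 27+17-8=36
Step 5: prey: 21+4-15=10; pred: 36+15-10=41
Step 6: prey: 10+2-8=4; pred: 41+8-12=37
Step 7: prey: 4+0-2=2; pred: 37+2-11=28
Step 8: prey: 2+0-1=1; pred: 28+1-8=21
Step 9: prey: 1+0-0=1; pred: 21+0-6=15
Step 10: prey: 1+0-0=1; pred: 15+0-4=11
Step 11: prey: 1+0-0=1; pred: 11+0-3=8
Step 12: prey: 1+0-0=1; pred: 8+0-2=6
Step 13: prey: 1+0-0=1; pred: 6+0-1=5
Step 14: prey: 1+0-0=1; pred: 5+0-1=4
Step 15: prey: 1+0-0=1; pred: 4+0-1=3
No extinction within 15 steps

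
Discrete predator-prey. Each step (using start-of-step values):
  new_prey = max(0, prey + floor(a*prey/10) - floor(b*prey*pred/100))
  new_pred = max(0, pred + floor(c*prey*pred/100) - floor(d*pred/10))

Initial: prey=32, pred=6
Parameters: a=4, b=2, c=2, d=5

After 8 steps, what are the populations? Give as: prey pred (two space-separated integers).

Step 1: prey: 32+12-3=41; pred: 6+3-3=6
Step 2: prey: 41+16-4=53; pred: 6+4-3=7
Step 3: prey: 53+21-7=67; pred: 7+7-3=11
Step 4: prey: 67+26-14=79; pred: 11+14-5=20
Step 5: prey: 79+31-31=79; pred: 20+31-10=41
Step 6: prey: 79+31-64=46; pred: 41+64-20=85
Step 7: prey: 46+18-78=0; pred: 85+78-42=121
Step 8: prey: 0+0-0=0; pred: 121+0-60=61

Answer: 0 61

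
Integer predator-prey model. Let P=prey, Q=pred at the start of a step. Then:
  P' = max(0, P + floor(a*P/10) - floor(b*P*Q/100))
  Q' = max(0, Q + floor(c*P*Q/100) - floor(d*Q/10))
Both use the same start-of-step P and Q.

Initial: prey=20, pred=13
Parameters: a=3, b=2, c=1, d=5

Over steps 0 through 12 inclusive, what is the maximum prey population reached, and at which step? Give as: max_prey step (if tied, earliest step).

Step 1: prey: 20+6-5=21; pred: 13+2-6=9
Step 2: prey: 21+6-3=24; pred: 9+1-4=6
Step 3: prey: 24+7-2=29; pred: 6+1-3=4
Step 4: prey: 29+8-2=35; pred: 4+1-2=3
Step 5: prey: 35+10-2=43; pred: 3+1-1=3
Step 6: prey: 43+12-2=53; pred: 3+1-1=3
Step 7: prey: 53+15-3=65; pred: 3+1-1=3
Step 8: prey: 65+19-3=81; pred: 3+1-1=3
Step 9: prey: 81+24-4=101; pred: 3+2-1=4
Step 10: prey: 101+30-8=123; pred: 4+4-2=6
Step 11: prey: 123+36-14=145; pred: 6+7-3=10
Step 12: prey: 145+43-29=159; pred: 10+14-5=19
Max prey = 159 at step 12

Answer: 159 12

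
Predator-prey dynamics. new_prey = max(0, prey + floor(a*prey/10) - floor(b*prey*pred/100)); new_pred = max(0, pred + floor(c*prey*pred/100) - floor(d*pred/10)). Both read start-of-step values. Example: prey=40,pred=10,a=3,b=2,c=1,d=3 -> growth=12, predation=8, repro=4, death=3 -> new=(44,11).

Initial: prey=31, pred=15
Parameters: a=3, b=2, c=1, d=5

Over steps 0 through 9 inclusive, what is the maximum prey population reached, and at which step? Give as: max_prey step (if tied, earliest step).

Answer: 99 9

Derivation:
Step 1: prey: 31+9-9=31; pred: 15+4-7=12
Step 2: prey: 31+9-7=33; pred: 12+3-6=9
Step 3: prey: 33+9-5=37; pred: 9+2-4=7
Step 4: prey: 37+11-5=43; pred: 7+2-3=6
Step 5: prey: 43+12-5=50; pred: 6+2-3=5
Step 6: prey: 50+15-5=60; pred: 5+2-2=5
Step 7: prey: 60+18-6=72; pred: 5+3-2=6
Step 8: prey: 72+21-8=85; pred: 6+4-3=7
Step 9: prey: 85+25-11=99; pred: 7+5-3=9
Max prey = 99 at step 9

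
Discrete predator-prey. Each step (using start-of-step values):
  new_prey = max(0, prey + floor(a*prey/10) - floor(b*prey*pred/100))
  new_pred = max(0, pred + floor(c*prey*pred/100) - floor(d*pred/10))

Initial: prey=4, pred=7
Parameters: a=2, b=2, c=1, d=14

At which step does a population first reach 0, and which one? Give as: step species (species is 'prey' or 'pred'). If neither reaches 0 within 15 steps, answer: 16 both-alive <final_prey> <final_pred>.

Step 1: prey: 4+0-0=4; pred: 7+0-9=0
First extinction: pred at step 1

Answer: 1 pred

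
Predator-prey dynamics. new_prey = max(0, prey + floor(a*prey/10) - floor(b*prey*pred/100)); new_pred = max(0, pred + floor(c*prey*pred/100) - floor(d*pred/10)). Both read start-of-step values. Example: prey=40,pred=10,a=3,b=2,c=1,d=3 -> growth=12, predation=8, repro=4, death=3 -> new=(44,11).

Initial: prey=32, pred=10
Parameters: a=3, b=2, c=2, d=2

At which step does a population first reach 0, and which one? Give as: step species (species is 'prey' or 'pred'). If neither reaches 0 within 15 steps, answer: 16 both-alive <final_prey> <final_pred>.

Answer: 7 prey

Derivation:
Step 1: prey: 32+9-6=35; pred: 10+6-2=14
Step 2: prey: 35+10-9=36; pred: 14+9-2=21
Step 3: prey: 36+10-15=31; pred: 21+15-4=32
Step 4: prey: 31+9-19=21; pred: 32+19-6=45
Step 5: prey: 21+6-18=9; pred: 45+18-9=54
Step 6: prey: 9+2-9=2; pred: 54+9-10=53
Step 7: prey: 2+0-2=0; pred: 53+2-10=45
First extinction: prey at step 7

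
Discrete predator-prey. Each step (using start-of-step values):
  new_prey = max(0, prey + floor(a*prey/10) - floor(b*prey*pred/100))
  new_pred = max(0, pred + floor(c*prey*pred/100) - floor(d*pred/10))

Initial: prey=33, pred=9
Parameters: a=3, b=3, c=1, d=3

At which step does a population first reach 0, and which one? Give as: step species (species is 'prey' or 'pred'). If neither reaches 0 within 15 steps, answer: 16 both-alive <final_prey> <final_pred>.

Step 1: prey: 33+9-8=34; pred: 9+2-2=9
Step 2: prey: 34+10-9=35; pred: 9+3-2=10
Step 3: prey: 35+10-10=35; pred: 10+3-3=10
Steps 4-15: state stable at prey=35, pred=10 (no change)
No extinction within 15 steps

Answer: 16 both-alive 35 10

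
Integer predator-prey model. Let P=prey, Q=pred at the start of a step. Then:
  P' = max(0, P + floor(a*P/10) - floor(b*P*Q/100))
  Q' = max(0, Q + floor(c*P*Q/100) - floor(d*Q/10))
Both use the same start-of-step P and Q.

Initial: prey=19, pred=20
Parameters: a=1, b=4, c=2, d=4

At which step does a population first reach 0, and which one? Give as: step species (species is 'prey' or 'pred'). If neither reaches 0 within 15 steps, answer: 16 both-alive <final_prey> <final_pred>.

Step 1: prey: 19+1-15=5; pred: 20+7-8=19
Step 2: prey: 5+0-3=2; pred: 19+1-7=13
Step 3: prey: 2+0-1=1; pred: 13+0-5=8
Step 4: prey: 1+0-0=1; pred: 8+0-3=5
Step 5: prey: 1+0-0=1; pred: 5+0-2=3
Step 6: prey: 1+0-0=1; pred: 3+0-1=2
Step 7: prey: 1+0-0=1; pred: 2+0-0=2
Steps 8-15: state stable at prey=1, pred=2 (no change)
No extinction within 15 steps

Answer: 16 both-alive 1 2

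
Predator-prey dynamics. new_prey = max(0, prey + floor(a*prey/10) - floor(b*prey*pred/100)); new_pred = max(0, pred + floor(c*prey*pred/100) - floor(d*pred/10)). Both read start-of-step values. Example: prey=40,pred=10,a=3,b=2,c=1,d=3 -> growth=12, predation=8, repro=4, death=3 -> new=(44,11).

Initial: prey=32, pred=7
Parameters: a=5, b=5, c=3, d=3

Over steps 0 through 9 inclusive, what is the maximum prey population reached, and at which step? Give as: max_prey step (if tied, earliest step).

Answer: 37 1

Derivation:
Step 1: prey: 32+16-11=37; pred: 7+6-2=11
Step 2: prey: 37+18-20=35; pred: 11+12-3=20
Step 3: prey: 35+17-35=17; pred: 20+21-6=35
Step 4: prey: 17+8-29=0; pred: 35+17-10=42
Step 5: prey: 0+0-0=0; pred: 42+0-12=30
Step 6: prey: 0+0-0=0; pred: 30+0-9=21
Step 7: prey: 0+0-0=0; pred: 21+0-6=15
Step 8: prey: 0+0-0=0; pred: 15+0-4=11
Step 9: prey: 0+0-0=0; pred: 11+0-3=8
Max prey = 37 at step 1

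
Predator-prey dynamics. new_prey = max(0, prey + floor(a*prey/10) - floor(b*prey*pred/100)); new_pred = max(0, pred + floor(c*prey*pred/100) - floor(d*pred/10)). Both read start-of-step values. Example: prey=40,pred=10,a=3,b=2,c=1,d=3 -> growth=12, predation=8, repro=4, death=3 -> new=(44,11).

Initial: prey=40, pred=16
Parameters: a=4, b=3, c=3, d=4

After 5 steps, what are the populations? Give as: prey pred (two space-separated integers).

Step 1: prey: 40+16-19=37; pred: 16+19-6=29
Step 2: prey: 37+14-32=19; pred: 29+32-11=50
Step 3: prey: 19+7-28=0; pred: 50+28-20=58
Step 4: prey: 0+0-0=0; pred: 58+0-23=35
Step 5: prey: 0+0-0=0; pred: 35+0-14=21

Answer: 0 21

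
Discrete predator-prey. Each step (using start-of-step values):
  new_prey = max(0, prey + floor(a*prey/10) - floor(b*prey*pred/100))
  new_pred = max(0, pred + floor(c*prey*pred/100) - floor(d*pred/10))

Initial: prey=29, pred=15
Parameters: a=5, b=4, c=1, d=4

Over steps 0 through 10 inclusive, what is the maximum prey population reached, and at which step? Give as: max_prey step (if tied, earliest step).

Step 1: prey: 29+14-17=26; pred: 15+4-6=13
Step 2: prey: 26+13-13=26; pred: 13+3-5=11
Step 3: prey: 26+13-11=28; pred: 11+2-4=9
Step 4: prey: 28+14-10=32; pred: 9+2-3=8
Step 5: prey: 32+16-10=38; pred: 8+2-3=7
Step 6: prey: 38+19-10=47; pred: 7+2-2=7
Step 7: prey: 47+23-13=57; pred: 7+3-2=8
Step 8: prey: 57+28-18=67; pred: 8+4-3=9
Step 9: prey: 67+33-24=76; pred: 9+6-3=12
Step 10: prey: 76+38-36=78; pred: 12+9-4=17
Max prey = 78 at step 10

Answer: 78 10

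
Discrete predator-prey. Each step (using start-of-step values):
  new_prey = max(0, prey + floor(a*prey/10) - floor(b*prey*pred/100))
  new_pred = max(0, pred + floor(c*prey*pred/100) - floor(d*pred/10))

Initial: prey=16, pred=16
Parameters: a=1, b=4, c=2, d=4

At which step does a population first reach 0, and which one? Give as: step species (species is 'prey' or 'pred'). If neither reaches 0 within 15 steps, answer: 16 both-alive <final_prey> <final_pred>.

Step 1: prey: 16+1-10=7; pred: 16+5-6=15
Step 2: prey: 7+0-4=3; pred: 15+2-6=11
Step 3: prey: 3+0-1=2; pred: 11+0-4=7
Step 4: prey: 2+0-0=2; pred: 7+0-2=5
Step 5: prey: 2+0-0=2; pred: 5+0-2=3
Step 6: prey: 2+0-0=2; pred: 3+0-1=2
Step 7: prey: 2+0-0=2; pred: 2+0-0=2
Steps 8-15: state stable at prey=2, pred=2 (no change)
No extinction within 15 steps

Answer: 16 both-alive 2 2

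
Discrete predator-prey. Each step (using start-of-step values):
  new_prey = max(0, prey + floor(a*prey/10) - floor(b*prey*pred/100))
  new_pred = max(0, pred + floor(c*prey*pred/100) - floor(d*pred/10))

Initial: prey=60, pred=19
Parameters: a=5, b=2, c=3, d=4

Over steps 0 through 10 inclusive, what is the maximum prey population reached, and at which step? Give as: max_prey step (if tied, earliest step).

Step 1: prey: 60+30-22=68; pred: 19+34-7=46
Step 2: prey: 68+34-62=40; pred: 46+93-18=121
Step 3: prey: 40+20-96=0; pred: 121+145-48=218
Step 4: prey: 0+0-0=0; pred: 218+0-87=131
Step 5: prey: 0+0-0=0; pred: 131+0-52=79
Step 6: prey: 0+0-0=0; pred: 79+0-31=48
Step 7: prey: 0+0-0=0; pred: 48+0-19=29
Step 8: prey: 0+0-0=0; pred: 29+0-11=18
Step 9: prey: 0+0-0=0; pred: 18+0-7=11
Step 10: prey: 0+0-0=0; pred: 11+0-4=7
Max prey = 68 at step 1

Answer: 68 1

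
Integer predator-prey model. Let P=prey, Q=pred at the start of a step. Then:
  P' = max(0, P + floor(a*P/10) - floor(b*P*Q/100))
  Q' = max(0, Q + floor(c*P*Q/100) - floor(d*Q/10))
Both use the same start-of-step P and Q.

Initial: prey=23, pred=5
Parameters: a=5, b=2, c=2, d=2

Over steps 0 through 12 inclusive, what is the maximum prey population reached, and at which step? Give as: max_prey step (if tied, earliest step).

Step 1: prey: 23+11-2=32; pred: 5+2-1=6
Step 2: prey: 32+16-3=45; pred: 6+3-1=8
Step 3: prey: 45+22-7=60; pred: 8+7-1=14
Step 4: prey: 60+30-16=74; pred: 14+16-2=28
Step 5: prey: 74+37-41=70; pred: 28+41-5=64
Step 6: prey: 70+35-89=16; pred: 64+89-12=141
Step 7: prey: 16+8-45=0; pred: 141+45-28=158
Step 8: prey: 0+0-0=0; pred: 158+0-31=127
Step 9: prey: 0+0-0=0; pred: 127+0-25=102
Step 10: prey: 0+0-0=0; pred: 102+0-20=82
Step 11: prey: 0+0-0=0; pred: 82+0-16=66
Step 12: prey: 0+0-0=0; pred: 66+0-13=53
Max prey = 74 at step 4

Answer: 74 4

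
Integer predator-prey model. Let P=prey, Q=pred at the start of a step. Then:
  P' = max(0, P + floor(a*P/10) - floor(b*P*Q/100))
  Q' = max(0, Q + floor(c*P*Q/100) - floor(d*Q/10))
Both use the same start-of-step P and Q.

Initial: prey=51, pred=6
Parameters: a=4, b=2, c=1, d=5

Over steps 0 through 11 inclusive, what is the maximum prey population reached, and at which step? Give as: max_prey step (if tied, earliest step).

Answer: 153 5

Derivation:
Step 1: prey: 51+20-6=65; pred: 6+3-3=6
Step 2: prey: 65+26-7=84; pred: 6+3-3=6
Step 3: prey: 84+33-10=107; pred: 6+5-3=8
Step 4: prey: 107+42-17=132; pred: 8+8-4=12
Step 5: prey: 132+52-31=153; pred: 12+15-6=21
Step 6: prey: 153+61-64=150; pred: 21+32-10=43
Step 7: prey: 150+60-129=81; pred: 43+64-21=86
Step 8: prey: 81+32-139=0; pred: 86+69-43=112
Step 9: prey: 0+0-0=0; pred: 112+0-56=56
Step 10: prey: 0+0-0=0; pred: 56+0-28=28
Step 11: prey: 0+0-0=0; pred: 28+0-14=14
Max prey = 153 at step 5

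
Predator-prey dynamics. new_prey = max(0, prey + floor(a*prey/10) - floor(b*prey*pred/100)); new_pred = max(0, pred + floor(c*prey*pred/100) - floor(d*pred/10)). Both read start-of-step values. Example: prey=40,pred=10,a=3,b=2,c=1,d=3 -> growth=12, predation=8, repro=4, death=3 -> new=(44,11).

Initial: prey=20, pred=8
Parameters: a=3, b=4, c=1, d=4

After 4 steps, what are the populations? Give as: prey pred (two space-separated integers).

Step 1: prey: 20+6-6=20; pred: 8+1-3=6
Step 2: prey: 20+6-4=22; pred: 6+1-2=5
Step 3: prey: 22+6-4=24; pred: 5+1-2=4
Step 4: prey: 24+7-3=28; pred: 4+0-1=3

Answer: 28 3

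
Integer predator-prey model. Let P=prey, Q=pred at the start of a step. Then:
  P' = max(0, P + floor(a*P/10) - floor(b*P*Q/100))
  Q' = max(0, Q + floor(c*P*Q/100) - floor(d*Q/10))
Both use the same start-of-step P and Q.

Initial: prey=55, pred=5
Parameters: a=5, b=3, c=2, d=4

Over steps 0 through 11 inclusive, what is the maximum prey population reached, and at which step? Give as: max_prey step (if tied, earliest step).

Answer: 96 3

Derivation:
Step 1: prey: 55+27-8=74; pred: 5+5-2=8
Step 2: prey: 74+37-17=94; pred: 8+11-3=16
Step 3: prey: 94+47-45=96; pred: 16+30-6=40
Step 4: prey: 96+48-115=29; pred: 40+76-16=100
Step 5: prey: 29+14-87=0; pred: 100+58-40=118
Step 6: prey: 0+0-0=0; pred: 118+0-47=71
Step 7: prey: 0+0-0=0; pred: 71+0-28=43
Step 8: prey: 0+0-0=0; pred: 43+0-17=26
Step 9: prey: 0+0-0=0; pred: 26+0-10=16
Step 10: prey: 0+0-0=0; pred: 16+0-6=10
Step 11: prey: 0+0-0=0; pred: 10+0-4=6
Max prey = 96 at step 3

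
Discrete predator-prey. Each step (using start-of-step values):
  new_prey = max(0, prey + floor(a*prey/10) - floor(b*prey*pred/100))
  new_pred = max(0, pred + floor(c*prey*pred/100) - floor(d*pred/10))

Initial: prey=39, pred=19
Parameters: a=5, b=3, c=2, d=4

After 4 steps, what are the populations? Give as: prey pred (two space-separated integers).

Step 1: prey: 39+19-22=36; pred: 19+14-7=26
Step 2: prey: 36+18-28=26; pred: 26+18-10=34
Step 3: prey: 26+13-26=13; pred: 34+17-13=38
Step 4: prey: 13+6-14=5; pred: 38+9-15=32

Answer: 5 32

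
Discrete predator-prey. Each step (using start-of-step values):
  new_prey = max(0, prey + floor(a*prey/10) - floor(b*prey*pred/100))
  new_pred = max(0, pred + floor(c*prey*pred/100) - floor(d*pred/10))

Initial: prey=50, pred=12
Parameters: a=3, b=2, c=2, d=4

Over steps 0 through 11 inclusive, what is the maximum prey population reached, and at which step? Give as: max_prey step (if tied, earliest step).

Step 1: prey: 50+15-12=53; pred: 12+12-4=20
Step 2: prey: 53+15-21=47; pred: 20+21-8=33
Step 3: prey: 47+14-31=30; pred: 33+31-13=51
Step 4: prey: 30+9-30=9; pred: 51+30-20=61
Step 5: prey: 9+2-10=1; pred: 61+10-24=47
Step 6: prey: 1+0-0=1; pred: 47+0-18=29
Step 7: prey: 1+0-0=1; pred: 29+0-11=18
Step 8: prey: 1+0-0=1; pred: 18+0-7=11
Step 9: prey: 1+0-0=1; pred: 11+0-4=7
Step 10: prey: 1+0-0=1; pred: 7+0-2=5
Step 11: prey: 1+0-0=1; pred: 5+0-2=3
Max prey = 53 at step 1

Answer: 53 1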